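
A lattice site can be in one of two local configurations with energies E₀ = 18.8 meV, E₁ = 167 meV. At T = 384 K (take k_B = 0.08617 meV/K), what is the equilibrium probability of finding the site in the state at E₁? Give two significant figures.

0.011

k_BT = 0.08617 × 384 K = 33.09 meV.
Eᵢ/kT = 0.5681, 5.047.
Z = Σ e^(−Eᵢ/kT) = e^(−0.5681) + e^(−5.047) = 0.5666 + 0.006429 = 0.5730.
P₁ = e^(−E₁/kT) / Z = 0.006429/0.5730 = 0.011.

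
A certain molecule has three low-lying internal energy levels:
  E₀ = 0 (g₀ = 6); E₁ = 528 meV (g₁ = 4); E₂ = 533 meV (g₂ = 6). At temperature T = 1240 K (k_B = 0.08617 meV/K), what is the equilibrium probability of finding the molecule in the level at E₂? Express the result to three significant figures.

0.00674

k_BT = 0.08617 × 1240 K = 106.85 meV.
Eᵢ/kT = 0, 4.9415, 4.9883.
Z = Σ gᵢe^(−Eᵢ/kT) = 6·e^(−0) + 4·e^(−4.9415) + 6·e^(−4.9883) = 6.0000 + 0.028575 + 0.040903 = 6.0695.
P₂ = g₂ e^(−E₂/kT) / Z = 0.040903/6.0695 = 0.00674.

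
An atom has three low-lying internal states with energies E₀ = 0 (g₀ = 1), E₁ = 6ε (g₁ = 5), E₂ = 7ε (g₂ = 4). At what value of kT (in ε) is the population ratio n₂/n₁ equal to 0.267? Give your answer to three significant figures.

n₂/n₁ = (g₂/g₁) exp[−(E₂−E₁)/kT] = 0.267.
⇒ (E₂−E₁)/kT = ln((4/5)/0.267) = ln(2.9963) = 1.0974.
kT = 1ε / 1.0974 = 0.911 ε.

0.911 ε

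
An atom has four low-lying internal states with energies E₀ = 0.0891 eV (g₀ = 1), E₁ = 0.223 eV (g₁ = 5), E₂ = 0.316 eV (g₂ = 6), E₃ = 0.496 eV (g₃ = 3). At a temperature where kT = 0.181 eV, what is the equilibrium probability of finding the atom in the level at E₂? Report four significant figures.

0.3163

Eᵢ/kT = 0.492265, 1.23204, 1.74586, 2.74033.
Z = Σ gᵢe^(−Eᵢ/kT) = 1·e^(−0.492265) + 5·e^(−1.23204) + 6·e^(−1.74586) + 3·e^(−2.74033) = 0.611240 + 1.45848 + 1.04697 + 0.193647 = 3.31034.
P₂ = g₂ e^(−E₂/kT) / Z = 1.04697/3.31034 = 0.3163.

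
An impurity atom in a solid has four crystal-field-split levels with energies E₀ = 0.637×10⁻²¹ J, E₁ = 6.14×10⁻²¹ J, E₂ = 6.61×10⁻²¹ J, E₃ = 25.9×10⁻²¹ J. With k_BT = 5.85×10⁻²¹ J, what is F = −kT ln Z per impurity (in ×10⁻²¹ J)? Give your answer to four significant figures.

Eᵢ/kT = 0.108889, 1.04957, 1.12991, 4.42735.
Z = Σ e^(−Eᵢ/kT) = e^(−0.108889) + e^(−1.04957) + e^(−1.12991) + e^(−4.42735) = 0.896830 + 0.350088 + 0.323062 + 0.0119461 = 1.58193.
F = −kT ln Z = −5.85 × ln(1.58193) = −5.85 × 0.458646 = -2.683 ×10⁻²¹ J.

-2.683 ×10⁻²¹ J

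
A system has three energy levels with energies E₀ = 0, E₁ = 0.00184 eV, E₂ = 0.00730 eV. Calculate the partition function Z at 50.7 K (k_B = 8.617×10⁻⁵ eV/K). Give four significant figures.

Z = 1.844

k_BT = 8.617×10⁻⁵ × 50.7 K = 0.00436882 eV.
Eᵢ/kT = 0, 0.421166, 1.67093.
Z = Σ e^(−Eᵢ/kT) = e^(−0) + e^(−0.421166) + e^(−1.67093) = 1.00000 + 0.656281 + 0.188072 = 1.84435.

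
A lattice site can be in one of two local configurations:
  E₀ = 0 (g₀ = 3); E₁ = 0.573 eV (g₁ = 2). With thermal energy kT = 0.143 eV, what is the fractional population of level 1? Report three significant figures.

0.0120

Eᵢ/kT = 0, 4.0070.
Z = Σ gᵢe^(−Eᵢ/kT) = 3·e^(−0) + 2·e^(−4.0070) = 3.0000 + 0.036376 = 3.0364.
P₁ = g₁ e^(−E₁/kT) / Z = 0.036376/3.0364 = 0.0120.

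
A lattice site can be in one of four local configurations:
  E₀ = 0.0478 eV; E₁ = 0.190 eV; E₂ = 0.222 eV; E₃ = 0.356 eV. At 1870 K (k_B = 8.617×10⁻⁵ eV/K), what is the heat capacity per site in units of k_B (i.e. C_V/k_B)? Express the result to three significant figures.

0.378

k_BT = 8.617×10⁻⁵ × 1870 K = 0.16114 eV.
Eᵢ/kT = 0.29664, 1.1791, 1.3777, 2.2093.
Z = Σ e^(−Eᵢ/kT) = e^(−0.29664) + e^(−1.1791) + e^(−1.3777) + e^(−2.2093) = 0.74331 + 0.30756 + 0.25216 + 0.10978 = 1.4128.
⟨E⟩ = 0.13380 eV, ⟨E²⟩ = 0.027705 eV².
C_V/k_B = (⟨E²⟩ − ⟨E⟩²)/(kT)² = (0.027705 − 0.017902)/0.025966 = 0.378.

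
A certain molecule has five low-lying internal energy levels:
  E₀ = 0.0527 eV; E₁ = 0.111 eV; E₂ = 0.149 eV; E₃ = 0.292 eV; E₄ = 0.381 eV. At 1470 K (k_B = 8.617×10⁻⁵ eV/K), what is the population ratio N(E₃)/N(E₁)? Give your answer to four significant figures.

0.2396

k_BT = 8.617×10⁻⁵ × 1470 K = 0.126670 eV.
n₃/n₁ = exp[−(E₃−E₁)/kT] = exp(−(0.181 eV)/(0.126670 eV)) = exp(-1.42891) = 0.2396.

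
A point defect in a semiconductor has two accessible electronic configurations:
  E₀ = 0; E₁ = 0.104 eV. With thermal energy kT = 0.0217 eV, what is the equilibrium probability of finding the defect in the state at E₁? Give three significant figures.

0.00822

Eᵢ/kT = 0, 4.7926.
Z = Σ e^(−Eᵢ/kT) = e^(−0) + e^(−4.7926) = 1.0000 + 0.0082909 = 1.0083.
P₁ = e^(−E₁/kT) / Z = 0.0082909/1.0083 = 0.00822.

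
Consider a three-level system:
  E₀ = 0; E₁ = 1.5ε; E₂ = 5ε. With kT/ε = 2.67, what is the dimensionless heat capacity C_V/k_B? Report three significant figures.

Eᵢ/kT = 0, 0.56180, 1.8727.
Z = Σ e^(−Eᵢ/kT) = e^(−0) + e^(−0.56180) + e^(−1.8727) = 1.0000 + 0.57018 + 0.15371 = 1.7239.
⟨E⟩ = 0.94195 ε, ⟨E²⟩ = 2.9733 ε².
C_V/k_B = (⟨E²⟩ − ⟨E⟩²)/(kT)² = (2.9733 − 0.88727)/7.1289 = 0.293.

0.293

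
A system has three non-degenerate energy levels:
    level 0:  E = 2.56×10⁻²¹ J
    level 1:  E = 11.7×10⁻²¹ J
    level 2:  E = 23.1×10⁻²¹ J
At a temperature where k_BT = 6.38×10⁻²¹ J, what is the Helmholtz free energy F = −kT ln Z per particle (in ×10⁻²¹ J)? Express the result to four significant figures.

0.9917 ×10⁻²¹ J

Eᵢ/kT = 0.401254, 1.83386, 3.62069.
Z = Σ e^(−Eᵢ/kT) = e^(−0.401254) + e^(−1.83386) + e^(−3.62069) = 0.669480 + 0.159796 + 0.0267642 = 0.856040.
F = −kT ln Z = −6.38 × ln(0.856040) = −6.38 × -0.155438 = 0.9917 ×10⁻²¹ J.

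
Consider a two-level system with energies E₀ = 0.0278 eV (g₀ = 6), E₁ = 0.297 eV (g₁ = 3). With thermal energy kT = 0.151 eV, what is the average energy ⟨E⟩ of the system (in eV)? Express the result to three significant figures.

0.0487 eV

Eᵢ/kT = 0.18411, 1.9669.
Z = Σ gᵢe^(−Eᵢ/kT) = 6·e^(−0.18411) + 3·e^(−1.9669) = 4.9911 + 0.41967 = 5.4108.
⟨E⟩ = Σ Eᵢ gᵢe^(−Eᵢ/kT) / Z = (0.0278·4.9911 + 0.297·0.41967) / 5.4108 = 0.0487 eV.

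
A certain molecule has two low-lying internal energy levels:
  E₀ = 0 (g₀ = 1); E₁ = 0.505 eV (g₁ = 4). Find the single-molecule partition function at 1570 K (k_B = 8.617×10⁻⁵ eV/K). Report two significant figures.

Z = 1.1

k_BT = 8.617×10⁻⁵ × 1570 K = 0.1353 eV.
Eᵢ/kT = 0, 3.732.
Z = Σ gᵢe^(−Eᵢ/kT) = 1·e^(−0) + 4·e^(−3.732) = 1.000 + 0.09578 = 1.096.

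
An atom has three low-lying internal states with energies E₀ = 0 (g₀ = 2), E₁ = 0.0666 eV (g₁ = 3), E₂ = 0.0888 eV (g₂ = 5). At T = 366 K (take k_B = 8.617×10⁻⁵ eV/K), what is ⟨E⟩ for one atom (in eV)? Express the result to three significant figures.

0.0191 eV

k_BT = 8.617×10⁻⁵ × 366 K = 0.031538 eV.
Eᵢ/kT = 0, 2.1117, 2.8157.
Z = Σ gᵢe^(−Eᵢ/kT) = 2·e^(−0) + 3·e^(−2.1117) + 5·e^(−2.8157) = 2.0000 + 0.36310 + 0.29931 = 2.6624.
⟨E⟩ = Σ Eᵢ gᵢe^(−Eᵢ/kT) / Z = (0·2.0000 + 0.0666·0.36310 + 0.0888·0.29931) / 2.6624 = 0.0191 eV.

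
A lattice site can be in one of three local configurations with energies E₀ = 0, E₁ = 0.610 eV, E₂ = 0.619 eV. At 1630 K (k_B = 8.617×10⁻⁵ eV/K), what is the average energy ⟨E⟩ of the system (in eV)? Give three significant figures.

k_BT = 8.617×10⁻⁵ × 1630 K = 0.14046 eV.
Eᵢ/kT = 0, 4.3429, 4.4069.
Z = Σ e^(−Eᵢ/kT) = e^(−0) + e^(−4.3429) + e^(−4.4069) = 1.0000 + 0.012999 + 0.012193 = 1.0252.
⟨E⟩ = Σ Eᵢ e^(−Eᵢ/kT) / Z = (0·1.0000 + 0.610·0.012999 + 0.619·0.012193) / 1.0252 = 0.0151 eV.

0.0151 eV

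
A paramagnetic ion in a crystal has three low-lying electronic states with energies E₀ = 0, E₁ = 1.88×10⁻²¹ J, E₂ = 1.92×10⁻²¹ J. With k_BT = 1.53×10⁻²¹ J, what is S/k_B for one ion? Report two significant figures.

Eᵢ/kT = 0, 1.229, 1.255.
Z = Σ e^(−Eᵢ/kT) = e^(−0) + e^(−1.229) + e^(−1.255) = 1.000 + 0.2926 + 0.2851 = 1.578.
⟨E⟩ = Σ EᵢPᵢ = 0.6955 ×10⁻²¹ J.
S/k_B = ln Z + ⟨E⟩/kT = ln(1.578) + 0.6955/1.53 = 0.4562 + 0.4546 = 0.91.

0.91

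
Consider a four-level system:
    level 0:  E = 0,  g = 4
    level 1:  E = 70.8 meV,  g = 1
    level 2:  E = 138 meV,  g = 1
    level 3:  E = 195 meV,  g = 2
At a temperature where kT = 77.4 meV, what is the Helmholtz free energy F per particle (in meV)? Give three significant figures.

Eᵢ/kT = 0, 0.91473, 1.7829, 2.5194.
Z = Σ gᵢe^(−Eᵢ/kT) = 4·e^(−0) + 1·e^(−0.91473) + 1·e^(−1.7829) + 2·e^(−2.5194) = 4.0000 + 0.40062 + 0.16815 + 0.16102 = 4.7298.
F = −kT ln Z = −77.4 × ln(4.7298) = −77.4 × 1.5539 = -120 meV.

-120 meV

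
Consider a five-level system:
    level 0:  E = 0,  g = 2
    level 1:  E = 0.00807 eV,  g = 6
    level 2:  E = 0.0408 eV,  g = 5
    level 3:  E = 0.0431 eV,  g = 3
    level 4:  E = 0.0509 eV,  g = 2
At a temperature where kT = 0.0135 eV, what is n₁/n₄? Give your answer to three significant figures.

n₁/n₄ = (g₁/g₄) exp[−(E₁−E₄)/kT] = (6/2) × exp(−(-0.04283 eV)/(0.0135 eV)) = (6/2) × exp(3.1726) = 71.6.

71.6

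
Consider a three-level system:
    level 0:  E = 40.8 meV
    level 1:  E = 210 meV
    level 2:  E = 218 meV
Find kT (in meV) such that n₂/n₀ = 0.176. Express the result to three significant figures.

n₂/n₀ = exp[−(E₂−E₀)/kT] = 0.176.
⇒ (E₂−E₀)/kT = ln(1/0.176) = ln(5.6818) = 1.7373.
kT = 177.2 meV / 1.7373 = 102 meV.

102 meV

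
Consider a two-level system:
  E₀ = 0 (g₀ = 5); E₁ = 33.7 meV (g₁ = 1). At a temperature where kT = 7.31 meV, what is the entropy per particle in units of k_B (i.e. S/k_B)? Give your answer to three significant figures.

1.62

Eᵢ/kT = 0, 4.6101.
Z = Σ gᵢe^(−Eᵢ/kT) = 5·e^(−0) + 1·e^(−4.6101) = 5.0000 + 0.0099508 = 5.0100.
⟨E⟩ = Σ EᵢPᵢ = 0.066935 meV.
S/k_B = ln Z + ⟨E⟩/kT = ln(5.0100) + 0.066935/7.31 = 1.6114 + 0.0091566 = 1.62.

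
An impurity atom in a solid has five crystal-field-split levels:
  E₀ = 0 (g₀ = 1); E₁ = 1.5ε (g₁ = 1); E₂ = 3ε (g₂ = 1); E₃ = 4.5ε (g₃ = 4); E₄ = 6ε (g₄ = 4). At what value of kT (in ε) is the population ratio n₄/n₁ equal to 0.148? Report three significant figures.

n₄/n₁ = (g₄/g₁) exp[−(E₄−E₁)/kT] = 0.148.
⇒ (E₄−E₁)/kT = ln((4/1)/0.148) = ln(27.027) = 3.2968.
kT = 4.5ε / 3.2968 = 1.36 ε.

1.36 ε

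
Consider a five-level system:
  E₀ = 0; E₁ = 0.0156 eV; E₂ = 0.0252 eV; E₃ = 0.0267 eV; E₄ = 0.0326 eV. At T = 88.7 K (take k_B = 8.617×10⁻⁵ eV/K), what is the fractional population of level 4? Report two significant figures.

k_BT = 8.617×10⁻⁵ × 88.7 K = 0.007643 eV.
Eᵢ/kT = 0, 2.041, 3.297, 3.493, 4.265.
Z = Σ e^(−Eᵢ/kT) = e^(−0) + e^(−2.041) + e^(−3.297) + e^(−3.493) + e^(−4.265) = 1.000 + 0.1299 + 0.03699 + 0.03041 + 0.01405 = 1.211.
P₄ = e^(−E₄/kT) / Z = 0.01405/1.211 = 0.012.

0.012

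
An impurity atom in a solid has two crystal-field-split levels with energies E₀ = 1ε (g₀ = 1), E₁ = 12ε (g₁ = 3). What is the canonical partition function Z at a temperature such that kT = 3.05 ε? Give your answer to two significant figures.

Z = 0.78

Eᵢ/kT = 0.3279, 3.934.
Z = Σ gᵢe^(−Eᵢ/kT) = 1·e^(−0.3279) + 3·e^(−3.934) = 0.7204 + 0.05870 = 0.7791.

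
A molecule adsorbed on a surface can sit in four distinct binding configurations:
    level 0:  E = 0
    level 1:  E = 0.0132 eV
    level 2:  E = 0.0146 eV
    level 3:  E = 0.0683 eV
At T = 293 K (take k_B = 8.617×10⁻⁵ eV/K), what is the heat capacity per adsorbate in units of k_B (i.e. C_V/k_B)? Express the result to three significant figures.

0.243

k_BT = 8.617×10⁻⁵ × 293 K = 0.025248 eV.
Eᵢ/kT = 0, 0.52281, 0.57826, 2.7052.
Z = Σ e^(−Eᵢ/kT) = e^(−0) + e^(−0.52281) + e^(−0.57826) + e^(−2.7052) = 1.0000 + 0.59285 + 0.56087 + 0.066857 = 2.2206.
⟨E⟩ = 0.0092681 eV, ⟨E²⟩ = 0.00024081 eV².
C_V/k_B = (⟨E²⟩ − ⟨E⟩²)/(kT)² = (0.00024081 − 0.000085898)/0.00063746 = 0.243.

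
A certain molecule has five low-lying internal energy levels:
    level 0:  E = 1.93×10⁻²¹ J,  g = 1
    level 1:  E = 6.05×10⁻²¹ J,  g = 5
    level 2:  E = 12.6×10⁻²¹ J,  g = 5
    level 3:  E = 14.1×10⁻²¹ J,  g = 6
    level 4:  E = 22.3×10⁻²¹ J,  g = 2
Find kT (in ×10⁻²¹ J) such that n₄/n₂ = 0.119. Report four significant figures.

8.001 ×10⁻²¹ J

n₄/n₂ = (g₄/g₂) exp[−(E₄−E₂)/kT] = 0.119.
⇒ (E₄−E₂)/kT = ln((2/5)/0.119) = ln(3.36134) = 1.21234.
kT = 9.7 ×10⁻²¹ J / 1.21234 = 8.001 ×10⁻²¹ J.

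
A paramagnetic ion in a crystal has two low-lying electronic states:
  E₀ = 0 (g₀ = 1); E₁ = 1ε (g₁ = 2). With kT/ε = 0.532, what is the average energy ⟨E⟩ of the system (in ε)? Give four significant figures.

Eᵢ/kT = 0, 1.87970.
Z = Σ gᵢe^(−Eᵢ/kT) = 1·e^(−0) + 2·e^(−1.87970) = 1.00000 + 0.305272 = 1.30527.
⟨E⟩ = Σ Eᵢ gᵢe^(−Eᵢ/kT) / Z = (0·1.00000 + 1·0.305272) / 1.30527 = 0.2339 ε.

0.2339 ε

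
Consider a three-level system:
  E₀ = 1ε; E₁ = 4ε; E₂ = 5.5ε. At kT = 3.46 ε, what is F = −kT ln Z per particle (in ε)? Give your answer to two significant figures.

-0.82 ε

Eᵢ/kT = 0.2890, 1.156, 1.590.
Z = Σ e^(−Eᵢ/kT) = e^(−0.2890) + e^(−1.156) + e^(−1.590) = 0.7490 + 0.3147 + 0.2039 = 1.268.
F = −kT ln Z = −3.46 × ln(1.268) = −3.46 × 0.2374 = -0.82 ε.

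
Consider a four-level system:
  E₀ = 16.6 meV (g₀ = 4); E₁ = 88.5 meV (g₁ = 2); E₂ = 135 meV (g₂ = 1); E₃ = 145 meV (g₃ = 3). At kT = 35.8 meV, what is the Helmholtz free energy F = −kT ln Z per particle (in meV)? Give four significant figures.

Eᵢ/kT = 0.463687, 2.47207, 3.77095, 4.05028.
Z = Σ gᵢe^(−Eᵢ/kT) = 4·e^(−0.463687) + 2·e^(−2.47207) + 1·e^(−3.77095) + 3·e^(−4.05028) = 2.51584 + 0.168820 + 0.0230302 + 0.0522525 = 2.75994.
F = −kT ln Z = −35.8 × ln(2.75994) = −35.8 × 1.01521 = -36.34 meV.

-36.34 meV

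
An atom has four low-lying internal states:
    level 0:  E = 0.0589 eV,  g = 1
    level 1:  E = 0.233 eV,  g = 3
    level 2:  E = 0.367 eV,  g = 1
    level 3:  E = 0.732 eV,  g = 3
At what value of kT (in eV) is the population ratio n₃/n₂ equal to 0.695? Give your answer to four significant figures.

n₃/n₂ = (g₃/g₂) exp[−(E₃−E₂)/kT] = 0.695.
⇒ (E₃−E₂)/kT = ln((3/1)/0.695) = ln(4.31655) = 1.46246.
kT = 0.365 eV / 1.46246 = 0.2496 eV.

0.2496 eV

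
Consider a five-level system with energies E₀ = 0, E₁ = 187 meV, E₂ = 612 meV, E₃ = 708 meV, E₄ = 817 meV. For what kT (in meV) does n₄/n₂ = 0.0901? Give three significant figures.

n₄/n₂ = exp[−(E₄−E₂)/kT] = 0.0901.
⇒ (E₄−E₂)/kT = ln(1/0.0901) = ln(11.099) = 2.4069.
kT = 205 meV / 2.4069 = 85.2 meV.

85.2 meV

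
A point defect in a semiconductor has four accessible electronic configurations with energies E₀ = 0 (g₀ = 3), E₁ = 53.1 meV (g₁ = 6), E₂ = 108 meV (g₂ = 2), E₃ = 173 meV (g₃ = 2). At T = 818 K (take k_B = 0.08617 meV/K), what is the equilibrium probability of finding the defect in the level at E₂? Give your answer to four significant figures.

0.06722

k_BT = 0.08617 × 818 K = 70.4871 meV.
Eᵢ/kT = 0, 0.753329, 1.53220, 2.45435.
Z = Σ gᵢe^(−Eᵢ/kT) = 3·e^(−0) + 6·e^(−0.753329) + 2·e^(−1.53220) + 2·e^(−2.45435) = 3.00000 + 2.82478 + 0.432120 + 0.171838 = 6.42874.
P₂ = g₂ e^(−E₂/kT) / Z = 0.432120/6.42874 = 0.06722.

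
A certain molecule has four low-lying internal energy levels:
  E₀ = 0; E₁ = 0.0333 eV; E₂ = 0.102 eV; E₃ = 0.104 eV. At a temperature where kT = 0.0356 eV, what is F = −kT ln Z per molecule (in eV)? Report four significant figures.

-0.01451 eV

Eᵢ/kT = 0, 0.935393, 2.86517, 2.92135.
Z = Σ e^(−Eᵢ/kT) = e^(−0) + e^(−0.935393) + e^(−2.86517) + e^(−2.92135) = 1.00000 + 0.392432 + 0.0569734 + 0.0538609 = 1.50327.
F = −kT ln Z = −0.0356 × ln(1.50327) = −0.0356 × 0.407643 = -0.01451 eV.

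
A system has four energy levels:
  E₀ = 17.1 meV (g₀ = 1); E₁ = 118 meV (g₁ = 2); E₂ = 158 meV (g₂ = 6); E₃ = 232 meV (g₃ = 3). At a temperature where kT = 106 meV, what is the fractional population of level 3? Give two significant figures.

Eᵢ/kT = 0.1613, 1.113, 1.491, 2.189.
Z = Σ gᵢe^(−Eᵢ/kT) = 1·e^(−0.1613) + 2·e^(−1.113) + 6·e^(−1.491) + 3·e^(−2.189) = 0.8510 + 0.6571 + 1.351 + 0.3361 = 3.195.
P₃ = g₃ e^(−E₃/kT) / Z = 0.3361/3.195 = 0.11.

0.11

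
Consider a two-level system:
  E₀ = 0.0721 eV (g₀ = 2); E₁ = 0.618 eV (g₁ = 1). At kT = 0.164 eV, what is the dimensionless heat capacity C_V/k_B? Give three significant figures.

Eᵢ/kT = 0.43963, 3.7683.
Z = Σ gᵢe^(−Eᵢ/kT) = 2·e^(−0.43963) + 1·e^(−3.7683) = 1.2885 + 0.023091 = 1.3116.
⟨E⟩ = 0.081710 eV, ⟨E²⟩ = 0.011831 eV².
C_V/k_B = (⟨E²⟩ − ⟨E⟩²)/(kT)² = (0.011831 − 0.0066765)/0.026896 = 0.192.

0.192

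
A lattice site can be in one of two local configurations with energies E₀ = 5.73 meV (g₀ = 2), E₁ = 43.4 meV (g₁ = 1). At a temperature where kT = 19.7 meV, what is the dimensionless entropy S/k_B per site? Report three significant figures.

0.896

Eᵢ/kT = 0.29086, 2.2030.
Z = Σ gᵢe^(−Eᵢ/kT) = 2·e^(−0.29086) + 1·e^(−2.2030) = 1.4952 + 0.11047 = 1.6057.
⟨E⟩ = Σ EᵢPᵢ = 8.3215 meV.
S/k_B = ln Z + ⟨E⟩/kT = ln(1.6057) + 8.3215/19.7 = 0.47356 + 0.42241 = 0.896.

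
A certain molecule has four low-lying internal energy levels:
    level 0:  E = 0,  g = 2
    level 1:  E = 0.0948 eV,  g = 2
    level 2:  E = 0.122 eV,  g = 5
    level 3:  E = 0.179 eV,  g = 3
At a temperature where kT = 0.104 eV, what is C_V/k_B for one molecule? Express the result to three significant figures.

Eᵢ/kT = 0, 0.91154, 1.1731, 1.7212.
Z = Σ gᵢe^(−Eᵢ/kT) = 2·e^(−0) + 2·e^(−0.91154) + 5·e^(−1.1731) + 3·e^(−1.7212) = 2.0000 + 0.80381 + 1.5470 + 0.53655 = 4.8874.
⟨E⟩ = 0.073859 eV, ⟨E²⟩ = 0.0097068 eV².
C_V/k_B = (⟨E²⟩ − ⟨E⟩²)/(kT)² = (0.0097068 − 0.0054552)/0.010816 = 0.393.

0.393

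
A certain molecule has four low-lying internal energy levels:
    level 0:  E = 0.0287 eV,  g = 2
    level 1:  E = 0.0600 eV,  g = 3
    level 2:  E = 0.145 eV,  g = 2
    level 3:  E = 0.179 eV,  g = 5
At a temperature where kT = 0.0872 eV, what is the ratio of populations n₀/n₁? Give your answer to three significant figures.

0.955

n₀/n₁ = (g₀/g₁) exp[−(E₀−E₁)/kT] = (2/3) × exp(−(-0.0313 eV)/(0.0872 eV)) = (2/3) × exp(0.35894) = 0.955.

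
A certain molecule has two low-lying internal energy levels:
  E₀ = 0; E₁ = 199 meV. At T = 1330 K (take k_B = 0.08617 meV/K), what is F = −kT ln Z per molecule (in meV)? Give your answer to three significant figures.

k_BT = 0.08617 × 1330 K = 114.61 meV.
Eᵢ/kT = 0, 1.7363.
Z = Σ e^(−Eᵢ/kT) = e^(−0) + e^(−1.7363) = 1.0000 + 0.17617 = 1.1762.
F = −kT ln Z = −114.61 × ln(1.1762) = −114.61 × 0.16229 = -18.6 meV.

-18.6 meV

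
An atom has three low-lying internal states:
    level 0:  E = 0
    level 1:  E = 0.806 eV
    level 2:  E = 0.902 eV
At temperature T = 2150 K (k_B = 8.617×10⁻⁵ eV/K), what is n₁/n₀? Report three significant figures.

k_BT = 8.617×10⁻⁵ × 2150 K = 0.18527 eV.
n₁/n₀ = exp[−(E₁−E₀)/kT] = exp(−(0.806 eV)/(0.18527 eV)) = exp(-4.3504) = 0.0129.

0.0129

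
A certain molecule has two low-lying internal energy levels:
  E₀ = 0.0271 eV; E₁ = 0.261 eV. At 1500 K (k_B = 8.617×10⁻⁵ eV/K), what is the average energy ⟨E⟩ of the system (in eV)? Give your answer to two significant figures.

0.060 eV

k_BT = 8.617×10⁻⁵ × 1500 K = 0.1293 eV.
Eᵢ/kT = 0.2096, 2.019.
Z = Σ e^(−Eᵢ/kT) = e^(−0.2096) + e^(−2.019) = 0.8109 + 0.1328 = 0.9437.
⟨E⟩ = Σ Eᵢ e^(−Eᵢ/kT) / Z = (0.0271·0.8109 + 0.261·0.1328) / 0.9437 = 0.060 eV.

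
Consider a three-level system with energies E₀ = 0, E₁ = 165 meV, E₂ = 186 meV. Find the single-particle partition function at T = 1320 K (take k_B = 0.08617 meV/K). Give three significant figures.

k_BT = 0.08617 × 1320 K = 113.74 meV.
Eᵢ/kT = 0, 1.4507, 1.6353.
Z = Σ e^(−Eᵢ/kT) = e^(−0) + e^(−1.4507) + e^(−1.6353) = 1.0000 + 0.23441 + 0.19489 = 1.4293.

Z = 1.43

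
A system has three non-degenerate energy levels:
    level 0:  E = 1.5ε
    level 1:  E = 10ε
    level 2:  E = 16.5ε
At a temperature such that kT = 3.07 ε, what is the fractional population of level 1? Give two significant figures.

Eᵢ/kT = 0.4886, 3.257, 5.375.
Z = Σ e^(−Eᵢ/kT) = e^(−0.4886) + e^(−3.257) + e^(−5.375) = 0.6135 + 0.03850 + 0.004631 = 0.6566.
P₁ = e^(−E₁/kT) / Z = 0.03850/0.6566 = 0.059.

0.059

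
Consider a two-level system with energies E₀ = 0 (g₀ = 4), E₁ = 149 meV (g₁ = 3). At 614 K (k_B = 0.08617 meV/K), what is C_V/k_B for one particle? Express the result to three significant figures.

k_BT = 0.08617 × 614 K = 52.908 meV.
Eᵢ/kT = 0, 2.8162.
Z = Σ gᵢe^(−Eᵢ/kT) = 4·e^(−0) + 3·e^(−2.8162) = 4.0000 + 0.17950 = 4.1795.
⟨E⟩ = 6.3992 meV, ⟨E²⟩ = 953.48 meV².
C_V/k_B = (⟨E²⟩ − ⟨E⟩²)/(kT)² = (953.48 − 40.950)/2799.3 = 0.326.

0.326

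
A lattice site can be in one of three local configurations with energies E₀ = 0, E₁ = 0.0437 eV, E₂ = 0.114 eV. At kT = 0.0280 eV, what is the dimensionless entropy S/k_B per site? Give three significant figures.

0.528

Eᵢ/kT = 0, 1.5607, 4.0714.
Z = Σ e^(−Eᵢ/kT) = e^(−0) + e^(−1.5607) + e^(−4.0714) = 1.0000 + 0.20999 + 0.017053 = 1.2270.
⟨E⟩ = Σ EᵢPᵢ = 0.0090632 eV.
S/k_B = ln Z + ⟨E⟩/kT = ln(1.2270) + 0.0090632/0.0280 = 0.20457 + 0.32369 = 0.528.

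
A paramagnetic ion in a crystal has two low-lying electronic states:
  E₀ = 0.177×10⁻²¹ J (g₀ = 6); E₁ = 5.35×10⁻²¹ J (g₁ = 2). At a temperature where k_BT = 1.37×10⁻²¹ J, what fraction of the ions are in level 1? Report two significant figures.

0.0076

Eᵢ/kT = 0.1292, 3.905.
Z = Σ gᵢe^(−Eᵢ/kT) = 6·e^(−0.1292) + 2·e^(−3.905) = 5.273 + 0.04028 = 5.313.
P₁ = g₁ e^(−E₁/kT) / Z = 0.04028/5.313 = 0.0076.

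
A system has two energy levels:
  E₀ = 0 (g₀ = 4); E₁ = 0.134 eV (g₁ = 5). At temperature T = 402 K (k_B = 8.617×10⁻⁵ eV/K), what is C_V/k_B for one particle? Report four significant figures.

0.3712

k_BT = 8.617×10⁻⁵ × 402 K = 0.0346403 eV.
Eᵢ/kT = 0, 3.86833.
Z = Σ gᵢe^(−Eᵢ/kT) = 4·e^(−0) + 5·e^(−3.86833) = 4.00000 + 0.104466 = 4.10447.
⟨E⟩ = 0.00341054 eV, ⟨E²⟩ = 0.000457012 eV².
C_V/k_B = (⟨E²⟩ − ⟨E⟩²)/(kT)² = (0.000457012 − 0.0000116318)/0.00119995 = 0.3712.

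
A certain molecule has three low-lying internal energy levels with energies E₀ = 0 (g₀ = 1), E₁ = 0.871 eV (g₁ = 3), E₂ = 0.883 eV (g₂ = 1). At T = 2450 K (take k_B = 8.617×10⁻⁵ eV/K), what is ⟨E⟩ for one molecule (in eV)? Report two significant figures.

k_BT = 8.617×10⁻⁵ × 2450 K = 0.2111 eV.
Eᵢ/kT = 0, 4.126, 4.183.
Z = Σ gᵢe^(−Eᵢ/kT) = 1·e^(−0) + 3·e^(−4.126) + 1·e^(−4.183) = 1.000 + 0.04844 + 0.01525 = 1.064.
⟨E⟩ = Σ Eᵢ gᵢe^(−Eᵢ/kT) / Z = (0·1.000 + 0.871·0.04844 + 0.883·0.01525) / 1.064 = 0.052 eV.

0.052 eV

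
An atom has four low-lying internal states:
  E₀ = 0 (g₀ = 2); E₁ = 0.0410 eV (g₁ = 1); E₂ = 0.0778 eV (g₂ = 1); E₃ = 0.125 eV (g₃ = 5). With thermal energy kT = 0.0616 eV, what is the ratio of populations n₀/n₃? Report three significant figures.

3.04

n₀/n₃ = (g₀/g₃) exp[−(E₀−E₃)/kT] = (2/5) × exp(−(-0.125 eV)/(0.0616 eV)) = (2/5) × exp(2.0292) = 3.04.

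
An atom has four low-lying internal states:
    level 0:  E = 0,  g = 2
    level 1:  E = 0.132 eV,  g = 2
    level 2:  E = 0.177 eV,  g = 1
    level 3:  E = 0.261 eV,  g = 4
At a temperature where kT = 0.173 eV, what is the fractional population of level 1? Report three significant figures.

0.223

Eᵢ/kT = 0, 0.76301, 1.0231, 1.5087.
Z = Σ gᵢe^(−Eᵢ/kT) = 2·e^(−0) + 2·e^(−0.76301) + 1·e^(−1.0231) + 4·e^(−1.5087) = 2.0000 + 0.93252 + 0.35948 + 0.88479 = 4.1768.
P₁ = g₁ e^(−E₁/kT) / Z = 0.93252/4.1768 = 0.223.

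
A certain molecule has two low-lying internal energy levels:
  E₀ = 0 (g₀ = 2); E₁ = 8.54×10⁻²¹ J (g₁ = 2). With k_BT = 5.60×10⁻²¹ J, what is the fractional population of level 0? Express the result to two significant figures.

Eᵢ/kT = 0, 1.525.
Z = Σ gᵢe^(−Eᵢ/kT) = 2·e^(−0) + 2·e^(−1.525) = 2.000 + 0.4352 = 2.435.
P₀ = g₀ e^(−E₀/kT) / Z = 2.000/2.435 = 0.82.

0.82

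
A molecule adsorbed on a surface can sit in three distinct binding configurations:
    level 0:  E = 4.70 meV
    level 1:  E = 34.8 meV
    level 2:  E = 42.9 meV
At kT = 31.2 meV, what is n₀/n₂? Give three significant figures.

n₀/n₂ = exp[−(E₀−E₂)/kT] = exp(−(-38.20 meV)/(31.2 meV)) = exp(1.2244) = 3.40.

3.40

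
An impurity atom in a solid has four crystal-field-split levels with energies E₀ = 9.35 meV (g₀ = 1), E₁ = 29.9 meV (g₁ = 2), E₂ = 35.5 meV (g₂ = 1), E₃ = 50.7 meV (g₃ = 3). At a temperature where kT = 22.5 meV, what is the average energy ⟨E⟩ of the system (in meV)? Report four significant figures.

Eᵢ/kT = 0.415556, 1.32889, 1.57778, 2.25333.
Z = Σ gᵢe^(−Eᵢ/kT) = 1·e^(−0.415556) + 2·e^(−1.32889) + 1·e^(−1.57778) + 3·e^(−2.25333) = 0.659973 + 0.529542 + 0.206433 + 0.315146 = 1.71109.
⟨E⟩ = Σ Eᵢ gᵢe^(−Eᵢ/kT) / Z = (9.35·0.659973 + 29.9·0.529542 + 35.5·0.206433 + 50.7·0.315146) / 1.71109 = 26.48 meV.

26.48 meV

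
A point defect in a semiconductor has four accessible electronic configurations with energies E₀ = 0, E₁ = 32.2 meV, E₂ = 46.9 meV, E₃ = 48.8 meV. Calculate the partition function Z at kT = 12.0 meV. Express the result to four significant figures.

Z = 1.106

Eᵢ/kT = 0, 2.68333, 3.90833, 4.06667.
Z = Σ e^(−Eᵢ/kT) = e^(−0) + e^(−2.68333) + e^(−3.90833) + e^(−4.06667) = 1.00000 + 0.0683352 + 0.0200740 + 0.0171344 = 1.10554.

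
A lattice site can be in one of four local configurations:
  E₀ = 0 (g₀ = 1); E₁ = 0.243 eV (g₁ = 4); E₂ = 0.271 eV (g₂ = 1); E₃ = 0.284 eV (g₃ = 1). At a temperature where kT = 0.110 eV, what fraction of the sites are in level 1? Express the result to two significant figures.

0.27

Eᵢ/kT = 0, 2.209, 2.464, 2.582.
Z = Σ gᵢe^(−Eᵢ/kT) = 1·e^(−0) + 4·e^(−2.209) + 1·e^(−2.464) + 1·e^(−2.582) = 1.000 + 0.4392 + 0.08509 + 0.07562 = 1.600.
P₁ = g₁ e^(−E₁/kT) / Z = 0.4392/1.600 = 0.27.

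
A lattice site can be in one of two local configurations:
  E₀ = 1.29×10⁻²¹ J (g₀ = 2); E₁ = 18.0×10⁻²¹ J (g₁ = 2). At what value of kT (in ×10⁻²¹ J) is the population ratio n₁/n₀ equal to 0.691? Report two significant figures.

n₁/n₀ = (g₁/g₀) exp[−(E₁−E₀)/kT] = 0.691.
⇒ (E₁−E₀)/kT = ln((2/2)/0.691) = ln(1.447) = 0.3695.
kT = 16.71 ×10⁻²¹ J / 0.3695 = 45 ×10⁻²¹ J.

45 ×10⁻²¹ J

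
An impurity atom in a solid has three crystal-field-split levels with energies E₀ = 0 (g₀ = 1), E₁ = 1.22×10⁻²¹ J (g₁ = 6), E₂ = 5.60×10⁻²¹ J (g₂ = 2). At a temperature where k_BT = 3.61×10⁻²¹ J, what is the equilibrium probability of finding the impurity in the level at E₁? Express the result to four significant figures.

0.7503

Eᵢ/kT = 0, 0.337950, 1.55125.
Z = Σ gᵢe^(−Eᵢ/kT) = 1·e^(−0) + 6·e^(−0.337950) + 2·e^(−1.55125) = 1.00000 + 4.27939 + 0.423966 = 5.70336.
P₁ = g₁ e^(−E₁/kT) / Z = 4.27939/5.70336 = 0.7503.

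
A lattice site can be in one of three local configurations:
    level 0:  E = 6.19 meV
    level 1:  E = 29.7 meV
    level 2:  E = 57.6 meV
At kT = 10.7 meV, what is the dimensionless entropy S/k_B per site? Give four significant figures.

Eᵢ/kT = 0.578505, 2.77570, 5.38318.
Z = Σ e^(−Eᵢ/kT) = e^(−0.578505) + e^(−2.77570) + e^(−5.38318) = 0.560736 + 0.0623058 + 0.00459319 = 0.627635.
⟨E⟩ = Σ EᵢPᵢ = 8.90009 meV.
S/k_B = ln Z + ⟨E⟩/kT = ln(0.627635) + 8.90009/10.7 = -0.465796 + 0.831784 = 0.3660.

0.3660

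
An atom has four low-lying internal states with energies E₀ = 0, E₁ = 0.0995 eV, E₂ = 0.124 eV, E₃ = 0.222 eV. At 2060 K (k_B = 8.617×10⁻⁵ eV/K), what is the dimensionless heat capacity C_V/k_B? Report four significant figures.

0.1798

k_BT = 8.617×10⁻⁵ × 2060 K = 0.177510 eV.
Eᵢ/kT = 0, 0.560532, 0.698552, 1.25063.
Z = Σ e^(−Eᵢ/kT) = e^(−0) + e^(−0.560532) + e^(−0.698552) + e^(−1.25063) = 1.00000 + 0.570905 + 0.497305 + 0.286324 = 2.35453.
⟨E⟩ = 0.0773126 eV, ⟨E²⟩ = 0.0116413 eV².
C_V/k_B = (⟨E²⟩ − ⟨E⟩²)/(kT)² = (0.0116413 − 0.00597724)/0.0315098 = 0.1798.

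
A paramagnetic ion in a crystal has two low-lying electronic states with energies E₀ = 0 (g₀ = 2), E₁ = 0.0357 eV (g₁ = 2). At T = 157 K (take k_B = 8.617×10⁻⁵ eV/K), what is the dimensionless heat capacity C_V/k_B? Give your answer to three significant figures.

k_BT = 8.617×10⁻⁵ × 157 K = 0.013529 eV.
Eᵢ/kT = 0, 2.6388.
Z = Σ gᵢe^(−Eᵢ/kT) = 2·e^(−0) + 2·e^(−2.6388) = 2.0000 + 0.14289 = 2.1429.
⟨E⟩ = 0.0023805 eV, ⟨E²⟩ = 0.000084984 eV².
C_V/k_B = (⟨E²⟩ − ⟨E⟩²)/(kT)² = (0.000084984 − 0.0000056668)/0.00018303 = 0.433.

0.433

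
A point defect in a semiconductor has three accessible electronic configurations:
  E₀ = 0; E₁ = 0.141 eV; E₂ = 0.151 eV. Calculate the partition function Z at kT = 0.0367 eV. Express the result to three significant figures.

Z = 1.04

Eᵢ/kT = 0, 3.8420, 4.1144.
Z = Σ e^(−Eᵢ/kT) = e^(−0) + e^(−3.8420) + e^(−4.1144) = 1.0000 + 0.021451 + 0.016336 = 1.0378.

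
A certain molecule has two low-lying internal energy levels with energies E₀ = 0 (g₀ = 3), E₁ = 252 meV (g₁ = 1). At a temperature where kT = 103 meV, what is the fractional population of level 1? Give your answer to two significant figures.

Eᵢ/kT = 0, 2.447.
Z = Σ gᵢe^(−Eᵢ/kT) = 3·e^(−0) + 1·e^(−2.447) = 3.000 + 0.08655 = 3.087.
P₁ = g₁ e^(−E₁/kT) / Z = 0.08655/3.087 = 0.028.

0.028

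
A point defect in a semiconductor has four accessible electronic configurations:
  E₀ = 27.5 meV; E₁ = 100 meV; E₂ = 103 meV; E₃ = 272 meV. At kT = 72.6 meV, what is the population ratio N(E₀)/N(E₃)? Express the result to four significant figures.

n₀/n₃ = exp[−(E₀−E₃)/kT] = exp(−(-244.5 meV)/(72.6 meV)) = exp(3.36777) = 29.01.

29.01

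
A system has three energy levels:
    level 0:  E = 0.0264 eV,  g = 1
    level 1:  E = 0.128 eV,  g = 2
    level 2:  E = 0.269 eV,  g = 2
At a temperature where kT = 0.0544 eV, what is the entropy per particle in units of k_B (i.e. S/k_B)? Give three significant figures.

0.797

Eᵢ/kT = 0.48529, 2.3529, 4.9449.
Z = Σ gᵢe^(−Eᵢ/kT) = 1·e^(−0.48529) + 2·e^(−2.3529) + 2·e^(−4.9449) = 0.61552 + 0.19019 + 0.014239 = 0.81995.
⟨E⟩ = Σ EᵢPᵢ = 0.054179 eV.
S/k_B = ln Z + ⟨E⟩/kT = ln(0.81995) + 0.054179/0.0544 = -0.19851 + 0.99594 = 0.797.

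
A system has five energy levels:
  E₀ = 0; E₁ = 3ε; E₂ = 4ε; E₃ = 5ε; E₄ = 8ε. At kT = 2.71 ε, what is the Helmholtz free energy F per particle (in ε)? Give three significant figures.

Eᵢ/kT = 0, 1.1070, 1.4760, 1.8450, 2.9520.
Z = Σ e^(−Eᵢ/kT) = e^(−0) + e^(−1.1070) + e^(−1.4760) + e^(−1.8450) + e^(−2.9520) = 1.0000 + 0.33055 + 0.22855 + 0.15803 + 0.052235 = 1.7694.
F = −kT ln Z = −2.71 × ln(1.7694) = −2.71 × 0.57064 = -1.55 ε.

-1.55 ε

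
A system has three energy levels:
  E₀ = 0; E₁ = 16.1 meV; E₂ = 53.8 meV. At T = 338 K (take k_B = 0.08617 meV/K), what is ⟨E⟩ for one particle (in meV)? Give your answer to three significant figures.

k_BT = 0.08617 × 338 K = 29.125 meV.
Eᵢ/kT = 0, 0.55279, 1.8472.
Z = Σ e^(−Eᵢ/kT) = e^(−0) + e^(−0.55279) + e^(−1.8472) = 1.0000 + 0.57534 + 0.15768 = 1.7330.
⟨E⟩ = Σ Eᵢ e^(−Eᵢ/kT) / Z = (0·1.0000 + 16.1·0.57534 + 53.8·0.15768) / 1.7330 = 10.2 meV.

10.2 meV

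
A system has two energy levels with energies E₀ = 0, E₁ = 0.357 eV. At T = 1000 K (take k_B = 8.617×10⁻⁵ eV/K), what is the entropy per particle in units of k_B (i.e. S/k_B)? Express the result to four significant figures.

k_BT = 8.617×10⁻⁵ × 1000 K = 0.0861700 eV.
Eᵢ/kT = 0, 4.14297.
Z = Σ e^(−Eᵢ/kT) = e^(−0) + e^(−4.14297) = 1.00000 + 0.0158756 = 1.01588.
⟨E⟩ = Σ EᵢPᵢ = 0.00557899 eV.
S/k_B = ln Z + ⟨E⟩/kT = ln(1.01588) + 0.00557899/0.0861700 = 0.0157552 + 0.0647440 = 0.08050.

0.08050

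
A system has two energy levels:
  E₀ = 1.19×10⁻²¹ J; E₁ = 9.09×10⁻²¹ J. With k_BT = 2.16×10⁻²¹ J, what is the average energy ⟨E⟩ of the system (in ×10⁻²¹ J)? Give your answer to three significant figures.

1.39 ×10⁻²¹ J

Eᵢ/kT = 0.55093, 4.2083.
Z = Σ e^(−Eᵢ/kT) = e^(−0.55093) + e^(−4.2083) = 0.57641 + 0.014872 = 0.59128.
⟨E⟩ = Σ Eᵢ e^(−Eᵢ/kT) / Z = (1.19·0.57641 + 9.09·0.014872) / 0.59128 = 1.39 ×10⁻²¹ J.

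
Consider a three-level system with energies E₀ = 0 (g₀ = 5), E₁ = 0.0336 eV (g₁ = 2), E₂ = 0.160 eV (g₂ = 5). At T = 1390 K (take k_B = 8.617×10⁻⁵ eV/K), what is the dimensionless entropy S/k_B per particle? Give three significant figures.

k_BT = 8.617×10⁻⁵ × 1390 K = 0.11978 eV.
Eᵢ/kT = 0, 0.28051, 1.3358.
Z = Σ gᵢe^(−Eᵢ/kT) = 5·e^(−0) + 2·e^(−0.28051) + 5·e^(−1.3358) = 5.0000 + 1.5108 + 1.3147 = 7.8255.
⟨E⟩ = Σ EᵢPᵢ = 0.033367 eV.
S/k_B = ln Z + ⟨E⟩/kT = ln(7.8255) + 0.033367/0.11978 = 2.0574 + 0.27857 = 2.34.

2.34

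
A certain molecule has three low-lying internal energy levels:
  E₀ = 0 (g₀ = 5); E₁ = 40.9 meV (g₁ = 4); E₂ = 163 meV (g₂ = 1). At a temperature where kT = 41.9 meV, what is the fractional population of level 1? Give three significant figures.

Eᵢ/kT = 0, 0.97613, 3.8902.
Z = Σ gᵢe^(−Eᵢ/kT) = 5·e^(−0) + 4·e^(−0.97613) + 1·e^(−3.8902) = 5.0000 + 1.5071 + 0.020441 = 6.5275.
P₁ = g₁ e^(−E₁/kT) / Z = 1.5071/6.5275 = 0.231.

0.231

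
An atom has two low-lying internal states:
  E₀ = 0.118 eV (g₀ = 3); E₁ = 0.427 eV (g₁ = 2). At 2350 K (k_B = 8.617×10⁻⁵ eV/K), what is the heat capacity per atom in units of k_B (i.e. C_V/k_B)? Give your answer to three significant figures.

0.257

k_BT = 8.617×10⁻⁵ × 2350 K = 0.20250 eV.
Eᵢ/kT = 0.58272, 2.1086.
Z = Σ gᵢe^(−Eᵢ/kT) = 3·e^(−0.58272) + 2·e^(−2.1086) = 1.6751 + 0.24282 = 1.9179.
⟨E⟩ = 0.15712 eV, ⟨E²⟩ = 0.035245 eV².
C_V/k_B = (⟨E²⟩ − ⟨E⟩²)/(kT)² = (0.035245 − 0.024687)/0.041006 = 0.257.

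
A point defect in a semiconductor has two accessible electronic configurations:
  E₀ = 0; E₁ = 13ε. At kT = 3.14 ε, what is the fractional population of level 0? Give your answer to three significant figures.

0.984

Eᵢ/kT = 0, 4.1401.
Z = Σ e^(−Eᵢ/kT) = e^(−0) + e^(−4.1401) = 1.0000 + 0.015921 = 1.0159.
P₀ = e^(−E₀/kT) / Z = 1.0000/1.0159 = 0.984.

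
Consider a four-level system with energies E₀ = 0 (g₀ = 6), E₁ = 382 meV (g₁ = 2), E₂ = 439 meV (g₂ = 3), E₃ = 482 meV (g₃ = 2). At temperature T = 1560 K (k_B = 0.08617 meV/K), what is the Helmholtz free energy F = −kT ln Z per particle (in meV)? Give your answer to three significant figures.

-247 meV

k_BT = 0.08617 × 1560 K = 134.43 meV.
Eᵢ/kT = 0, 2.8416, 3.2656, 3.5855.
Z = Σ gᵢe^(−Eᵢ/kT) = 6·e^(−0) + 2·e^(−2.8416) + 3·e^(−3.2656) + 2·e^(−3.5855) = 6.0000 + 0.11666 + 0.11452 + 0.055446 = 6.2866.
F = −kT ln Z = −134.43 × ln(6.2866) = −134.43 × 1.8384 = -247 meV.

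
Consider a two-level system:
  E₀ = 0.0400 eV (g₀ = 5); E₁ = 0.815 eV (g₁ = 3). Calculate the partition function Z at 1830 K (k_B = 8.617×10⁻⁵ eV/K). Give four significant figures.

k_BT = 8.617×10⁻⁵ × 1830 K = 0.157691 eV.
Eᵢ/kT = 0.253661, 5.16834.
Z = Σ gᵢe^(−Eᵢ/kT) = 5·e^(−0.253661) + 3·e^(−5.16834) = 3.87977 + 0.0170820 = 3.89685.

Z = 3.897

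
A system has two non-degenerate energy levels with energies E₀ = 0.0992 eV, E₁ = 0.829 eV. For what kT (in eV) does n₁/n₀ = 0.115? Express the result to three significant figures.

0.337 eV

n₁/n₀ = exp[−(E₁−E₀)/kT] = 0.115.
⇒ (E₁−E₀)/kT = ln(1/0.115) = ln(8.6957) = 2.1628.
kT = 0.7298 eV / 2.1628 = 0.337 eV.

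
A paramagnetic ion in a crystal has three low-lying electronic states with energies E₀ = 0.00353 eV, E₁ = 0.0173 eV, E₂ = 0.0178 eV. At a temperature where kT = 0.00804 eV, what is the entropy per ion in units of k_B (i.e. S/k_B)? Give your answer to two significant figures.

Eᵢ/kT = 0.4391, 2.152, 2.214.
Z = Σ e^(−Eᵢ/kT) = e^(−0.4391) + e^(−2.152) + e^(−2.214) = 0.6446 + 0.1163 + 0.1093 = 0.8702.
⟨E⟩ = Σ EᵢPᵢ = 0.007163 eV.
S/k_B = ln Z + ⟨E⟩/kT = ln(0.8702) + 0.007163/0.00804 = -0.1390 + 0.8909 = 0.75.

0.75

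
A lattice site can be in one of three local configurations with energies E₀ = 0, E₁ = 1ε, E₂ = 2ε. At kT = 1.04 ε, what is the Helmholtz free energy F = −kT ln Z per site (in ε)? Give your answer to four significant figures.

Eᵢ/kT = 0, 0.961538, 1.92308.
Z = Σ e^(−Eᵢ/kT) = e^(−0) + e^(−0.961538) + e^(−1.92308) = 1.00000 + 0.382304 + 0.146156 = 1.52846.
F = −kT ln Z = −1.04 × ln(1.52846) = −1.04 × 0.424261 = -0.4412 ε.

-0.4412 ε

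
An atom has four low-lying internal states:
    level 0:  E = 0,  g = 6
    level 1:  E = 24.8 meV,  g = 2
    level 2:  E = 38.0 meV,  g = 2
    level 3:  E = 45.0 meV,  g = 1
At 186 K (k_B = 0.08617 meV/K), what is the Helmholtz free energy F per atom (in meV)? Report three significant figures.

-30.4 meV

k_BT = 0.08617 × 186 K = 16.028 meV.
Eᵢ/kT = 0, 1.5473, 2.3709, 2.8076.
Z = Σ gᵢe^(−Eᵢ/kT) = 6·e^(−0) + 2·e^(−1.5473) + 2·e^(−2.3709) + 1·e^(−2.8076) = 6.0000 + 0.42564 + 0.18679 + 0.060350 = 6.6728.
F = −kT ln Z = −16.028 × ln(6.6728) = −16.028 × 1.8980 = -30.4 meV.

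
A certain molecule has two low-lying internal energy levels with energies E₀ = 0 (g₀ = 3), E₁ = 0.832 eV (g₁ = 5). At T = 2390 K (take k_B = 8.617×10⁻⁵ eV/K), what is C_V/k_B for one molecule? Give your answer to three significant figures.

k_BT = 8.617×10⁻⁵ × 2390 K = 0.20595 eV.
Eᵢ/kT = 0, 4.0398.
Z = Σ gᵢe^(−Eᵢ/kT) = 3·e^(−0) + 5·e^(−4.0398) = 3.0000 + 0.088005 = 3.0880.
⟨E⟩ = 0.023711 eV, ⟨E²⟩ = 0.019728 eV².
C_V/k_B = (⟨E²⟩ − ⟨E⟩²)/(kT)² = (0.019728 − 0.00056221)/0.042415 = 0.452.

0.452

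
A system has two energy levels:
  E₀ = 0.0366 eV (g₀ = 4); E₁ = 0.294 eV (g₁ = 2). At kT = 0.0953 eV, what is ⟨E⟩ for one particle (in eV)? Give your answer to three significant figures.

Eᵢ/kT = 0.38405, 3.0850.
Z = Σ gᵢe^(−Eᵢ/kT) = 4·e^(−0.38405) + 2·e^(−3.0850) = 2.7244 + 0.091460 = 2.8159.
⟨E⟩ = Σ Eᵢ gᵢe^(−Eᵢ/kT) / Z = (0.0366·2.7244 + 0.294·0.091460) / 2.8159 = 0.0450 eV.

0.0450 eV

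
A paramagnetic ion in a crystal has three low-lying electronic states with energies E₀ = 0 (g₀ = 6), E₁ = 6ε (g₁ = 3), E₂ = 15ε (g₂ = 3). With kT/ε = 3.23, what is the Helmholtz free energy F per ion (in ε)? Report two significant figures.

-6.0 ε

Eᵢ/kT = 0, 1.858, 4.644.
Z = Σ gᵢe^(−Eᵢ/kT) = 6·e^(−0) + 3·e^(−1.858) + 3·e^(−4.644) = 6.000 + 0.4680 + 0.02886 = 6.497.
F = −kT ln Z = −3.23 × ln(6.497) = −3.23 × 1.871 = -6.0 ε.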